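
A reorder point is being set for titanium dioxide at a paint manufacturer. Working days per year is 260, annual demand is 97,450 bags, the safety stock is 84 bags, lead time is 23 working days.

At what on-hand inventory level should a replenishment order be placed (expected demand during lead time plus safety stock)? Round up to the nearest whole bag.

Daily demand d = 97,450 / 260 = 374.808 bags/day
Demand during lead time = 374.808 × 23 = 8,620.58
Reorder point = 8,620.58 + 84 = 8,704.58 → round up

8,705 bags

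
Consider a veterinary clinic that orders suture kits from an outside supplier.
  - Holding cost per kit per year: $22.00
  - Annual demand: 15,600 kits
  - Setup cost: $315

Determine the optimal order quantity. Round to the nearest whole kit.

Optimal lot size Q* = (2 × 15,600 × $315 / $22)^½ ≈ 668.38

668 kits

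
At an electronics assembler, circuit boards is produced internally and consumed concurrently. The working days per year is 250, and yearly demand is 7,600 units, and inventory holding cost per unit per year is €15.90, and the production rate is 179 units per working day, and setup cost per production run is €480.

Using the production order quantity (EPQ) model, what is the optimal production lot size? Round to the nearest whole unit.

743 units

Daily demand d = 7,600/250 = 30.400; p = 179; 1 − d/p = 0.83017
EPQ = √(2DS / (H(1 − d/p)))
    = √(2 × 7,600 × 480 / (15.9 × 0.83017)) ≈ 743.47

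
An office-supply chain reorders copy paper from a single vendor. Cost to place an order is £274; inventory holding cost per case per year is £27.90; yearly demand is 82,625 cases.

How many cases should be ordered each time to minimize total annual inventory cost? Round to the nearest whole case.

1,274 cases

Optimal lot size Q* = (2 × 82,625 × £274 / £27.9)^½ ≈ 1,273.93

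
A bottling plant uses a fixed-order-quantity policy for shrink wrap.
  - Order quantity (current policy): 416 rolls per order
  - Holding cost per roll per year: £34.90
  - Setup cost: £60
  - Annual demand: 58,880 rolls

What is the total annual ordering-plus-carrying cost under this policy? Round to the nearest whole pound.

£15,752

Orders/yr = 58,880/416 = 141.538; ordering cost = 141.538 × £60 = £8,492.31
Average inventory = 416/2 = 208; holding cost = 208 × £34.9 = £7,259.20
Total = £8,492.31 + £7,259.20 = £15,751.51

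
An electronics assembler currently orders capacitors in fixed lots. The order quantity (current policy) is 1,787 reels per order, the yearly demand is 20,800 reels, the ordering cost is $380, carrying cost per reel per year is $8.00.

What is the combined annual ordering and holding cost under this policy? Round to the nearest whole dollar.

$11,571

Annual ordering cost = (D/Q)·S = (20,800/1,787) × 380 = $4,423.06
Annual holding cost  = (Q/2)·H = (1,787/2) × 8 = $7,148.00
Total = $4,423.06 + $7,148.00 = $11,571.06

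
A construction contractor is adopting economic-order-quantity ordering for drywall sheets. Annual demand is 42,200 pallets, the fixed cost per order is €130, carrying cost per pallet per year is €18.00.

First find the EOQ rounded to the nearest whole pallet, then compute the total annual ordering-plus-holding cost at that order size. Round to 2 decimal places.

€14,053.33

EOQ = √(2DS/H) = √(2 × 42,200 × 130 / 18)
    = √(609,555.56) ≈ 780.74 → Q = 781 pallets
Annual ordering cost = (D/Q)·S = (42,200/781) × 130 = €7,024.33
Annual holding cost  = (Q/2)·H = (781/2) × 18 = €7,029.00
Total = €7,024.33 + €7,029.00 = €14,053.33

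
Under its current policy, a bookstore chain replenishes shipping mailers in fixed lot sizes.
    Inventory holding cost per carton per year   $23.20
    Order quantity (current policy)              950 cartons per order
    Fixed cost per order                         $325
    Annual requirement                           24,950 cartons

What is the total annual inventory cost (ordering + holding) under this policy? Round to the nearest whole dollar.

Orders/yr = 24,950/950 = 26.263; ordering cost = 26.263 × $325 = $8,535.53
Average inventory = 950/2 = 475; holding cost = 475 × $23.2 = $11,020.00
Total = $8,535.53 + $11,020.00 = $19,555.53

$19,556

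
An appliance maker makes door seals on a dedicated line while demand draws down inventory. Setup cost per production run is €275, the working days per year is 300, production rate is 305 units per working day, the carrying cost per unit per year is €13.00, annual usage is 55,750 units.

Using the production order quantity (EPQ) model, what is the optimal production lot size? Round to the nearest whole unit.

2,457 units

Daily demand d = 55,750/300 = 185.833; p = 305; 1 − d/p = 0.39071
EPQ = √(2DS / (H(1 − d/p)))
    = √(2 × 55,750 × 275 / (13 × 0.39071)) ≈ 2,457.00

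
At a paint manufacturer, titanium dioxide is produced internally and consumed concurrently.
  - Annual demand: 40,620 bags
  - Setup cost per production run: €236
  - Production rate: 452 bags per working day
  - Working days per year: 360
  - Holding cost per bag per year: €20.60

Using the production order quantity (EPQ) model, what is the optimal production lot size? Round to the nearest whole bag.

1,114 bags

Daily demand d = 40,620/360 = 112.833; p = 452; 1 − d/p = 0.75037
EPQ = √(2DS / (H(1 − d/p)))
    = √(2 × 40,620 × 236 / (20.6 × 0.75037)) ≈ 1,113.70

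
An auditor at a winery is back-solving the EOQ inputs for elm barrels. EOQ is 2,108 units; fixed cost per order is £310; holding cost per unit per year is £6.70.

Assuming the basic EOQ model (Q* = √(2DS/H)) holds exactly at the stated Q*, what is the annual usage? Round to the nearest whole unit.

48,020 units per year

EOQ relation: Q² = 2DS/H, so rearrange for the unknown.
D = Q²H / (2S) = 2,108² × 6.7 / (2 × 310) = 48,020.24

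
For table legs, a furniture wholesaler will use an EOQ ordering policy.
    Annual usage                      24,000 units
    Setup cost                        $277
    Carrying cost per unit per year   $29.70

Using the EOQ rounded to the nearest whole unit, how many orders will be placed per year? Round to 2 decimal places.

2DS/H = 2·24,000·277/29.7 = 447,676.77
EOQ = √447,676.77 ≈ 669.09 → Q = 669
Orders per year = D/Q = 24,000 / 669 = 35.874

35.87 orders per year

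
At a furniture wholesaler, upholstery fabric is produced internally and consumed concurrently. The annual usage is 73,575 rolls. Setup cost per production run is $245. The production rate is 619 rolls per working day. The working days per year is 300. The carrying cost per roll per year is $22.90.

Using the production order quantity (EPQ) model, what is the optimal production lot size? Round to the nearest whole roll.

1,615 rolls

Daily demand d = 73,575/300 = 245.250; p = 619; 1 − d/p = 0.60380
EPQ = √(2DS / (H(1 − d/p)))
    = √(2 × 73,575 × 245 / (22.9 × 0.60380)) ≈ 1,614.73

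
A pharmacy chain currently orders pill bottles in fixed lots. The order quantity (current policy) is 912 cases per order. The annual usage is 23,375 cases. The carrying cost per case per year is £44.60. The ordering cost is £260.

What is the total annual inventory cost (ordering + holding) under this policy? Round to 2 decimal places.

£27,001.53

Ordering: D/Q × S = 23,375/912 × £260 = £6,663.93
Holding:  Q/2 × H = 912/2 × £44.6 = £20,337.60
Total = £6,663.93 + £20,337.60 = £27,001.53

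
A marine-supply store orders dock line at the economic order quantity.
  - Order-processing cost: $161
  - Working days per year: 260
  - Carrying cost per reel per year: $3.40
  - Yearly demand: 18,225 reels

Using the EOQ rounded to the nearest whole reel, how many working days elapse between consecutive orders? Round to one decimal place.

EOQ = √(2DS/H) = √(2 × 18,225 × 161 / 3.4)
    = √(1,726,014.71) ≈ 1,313.78 → Q = 1,314 reels
Cycle time = (working days × Q)/D = (260 × 1,314) / 18,225 = 18.746 days

18.7 days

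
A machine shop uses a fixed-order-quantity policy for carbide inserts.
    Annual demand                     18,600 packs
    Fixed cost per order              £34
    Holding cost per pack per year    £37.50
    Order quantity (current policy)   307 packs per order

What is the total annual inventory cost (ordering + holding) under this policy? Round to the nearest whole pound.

£7,816

Orders/yr = 18,600/307 = 60.586; ordering cost = 60.586 × £34 = £2,059.93
Average inventory = 307/2 = 153.5; holding cost = 153.5 × £37.5 = £5,756.25
Total = £2,059.93 + £5,756.25 = £7,816.18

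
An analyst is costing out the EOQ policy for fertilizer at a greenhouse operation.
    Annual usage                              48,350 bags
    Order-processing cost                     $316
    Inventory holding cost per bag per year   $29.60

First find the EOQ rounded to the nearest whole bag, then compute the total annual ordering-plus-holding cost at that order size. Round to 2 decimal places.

$30,074.79

EOQ = √(2DS/H) = √(2 × 48,350 × 316 / 29.6)
    = √(1,032,337.84) ≈ 1,016.04 → Q = 1,016 bags
Ordering: D/Q × S = 48,350/1,016 × $316 = $15,037.99
Holding:  Q/2 × H = 1,016/2 × $29.6 = $15,036.80
Total = $15,037.99 + $15,036.80 = $30,074.79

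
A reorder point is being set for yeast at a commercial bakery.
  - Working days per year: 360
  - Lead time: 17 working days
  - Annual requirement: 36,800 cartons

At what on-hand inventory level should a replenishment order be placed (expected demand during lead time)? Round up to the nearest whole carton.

Daily demand d = 36,800 / 360 = 102.222 cartons/day
Demand during lead time = 102.222 × 17 = 1,737.78
Reorder point = 1,737.78 → round up

1,738 cartons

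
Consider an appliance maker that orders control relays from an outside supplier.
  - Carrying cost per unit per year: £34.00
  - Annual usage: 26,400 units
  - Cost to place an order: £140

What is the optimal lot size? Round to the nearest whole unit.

Q* = √(2·D·S / H) = √(2·26,400·140 / 34) = √217,411.8 ≈ 466.27

466 units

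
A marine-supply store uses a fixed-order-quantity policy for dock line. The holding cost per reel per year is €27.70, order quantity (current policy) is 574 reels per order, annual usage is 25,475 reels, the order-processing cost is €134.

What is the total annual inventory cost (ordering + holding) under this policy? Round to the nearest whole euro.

Ordering: D/Q × S = 25,475/574 × €134 = €5,947.13
Holding:  Q/2 × H = 574/2 × €27.7 = €7,949.90
Total = €5,947.13 + €7,949.90 = €13,897.03

€13,897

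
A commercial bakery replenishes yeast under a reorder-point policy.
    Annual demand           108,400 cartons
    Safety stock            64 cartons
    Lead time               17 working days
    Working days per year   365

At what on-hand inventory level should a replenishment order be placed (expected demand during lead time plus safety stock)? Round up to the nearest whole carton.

Daily demand d = 108,400 / 365 = 296.986 cartons/day
Demand during lead time = 296.986 × 17 = 5,048.77
Reorder point = 5,048.77 + 64 = 5,112.77 → round up

5,113 cartons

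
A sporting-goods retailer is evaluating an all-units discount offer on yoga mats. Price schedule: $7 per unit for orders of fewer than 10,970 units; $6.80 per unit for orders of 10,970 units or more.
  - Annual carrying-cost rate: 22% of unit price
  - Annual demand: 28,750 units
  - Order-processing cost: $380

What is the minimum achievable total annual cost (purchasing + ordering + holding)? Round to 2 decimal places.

$204,701.46

H₁ = 22%×$7 = $1.5400;  H₂ = 22%×$6.80 = $1.4960
EOQ₁ = √(2×28,750×380/1.5400) = 3,766.74  (< 10,970, feasible at tier 1)
EOQ₂ = √(2×28,750×380/1.4960) = 3,821.73  (< 10,970 → use Q = 10,970 at tier-2 price)
TC(tier 1 (EOQ₁), Q≈3,766.7) = $207,050.78
TC(tier 2, Q≈10,970.0) = $204,701.46
Minimum at tier 2: $204,701.46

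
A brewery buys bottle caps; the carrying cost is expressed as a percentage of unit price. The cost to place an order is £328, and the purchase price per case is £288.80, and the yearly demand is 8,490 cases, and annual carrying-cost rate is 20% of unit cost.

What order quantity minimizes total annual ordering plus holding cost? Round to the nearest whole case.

311 cases

Carrying cost H = £288.8 × 20% = £57.7600/case/yr
Optimal lot size Q* = (2 × 8,490 × £328 / £57.76)^½ ≈ 310.52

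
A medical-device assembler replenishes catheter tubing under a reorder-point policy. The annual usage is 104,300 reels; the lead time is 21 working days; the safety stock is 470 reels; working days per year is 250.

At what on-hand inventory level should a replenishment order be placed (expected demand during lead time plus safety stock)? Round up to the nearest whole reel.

9,232 reels

Daily demand d = 104,300 / 250 = 417.200 reels/day
Demand during lead time = 417.200 × 21 = 8,761.20
Reorder point = 8,761.20 + 470 = 9,231.20 → round up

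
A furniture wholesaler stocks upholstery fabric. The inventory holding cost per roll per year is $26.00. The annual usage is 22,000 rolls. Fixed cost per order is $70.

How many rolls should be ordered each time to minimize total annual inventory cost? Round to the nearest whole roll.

344 rolls

2DS/H = 2·22,000·70/26 = 118,461.54
EOQ = √118,461.54 ≈ 344.18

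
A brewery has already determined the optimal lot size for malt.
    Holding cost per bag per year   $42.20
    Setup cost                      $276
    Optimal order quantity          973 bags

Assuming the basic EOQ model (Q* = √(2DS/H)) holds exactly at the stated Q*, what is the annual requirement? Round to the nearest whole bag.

72,377 bags per year

From Q* = √(2DS/H) ⇒ Q*² = 2DS/H.
D = Q²H / (2S) = 973² × 42.2 / (2 × 276) = 72,376.75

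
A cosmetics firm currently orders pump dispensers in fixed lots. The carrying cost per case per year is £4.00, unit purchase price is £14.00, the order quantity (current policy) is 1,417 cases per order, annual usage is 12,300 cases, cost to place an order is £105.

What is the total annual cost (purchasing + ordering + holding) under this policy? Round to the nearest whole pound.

Annual ordering cost = (D/Q)·S = (12,300/1,417) × 105 = £911.43
Annual holding cost  = (Q/2)·H = (1,417/2) × 4 = £2,834.00
Purchase cost = D·C = 12,300 × 14 = £172,200.00
Total = £911.43 + £2,834.00 + £172,200.00 = £175,945.43

£175,945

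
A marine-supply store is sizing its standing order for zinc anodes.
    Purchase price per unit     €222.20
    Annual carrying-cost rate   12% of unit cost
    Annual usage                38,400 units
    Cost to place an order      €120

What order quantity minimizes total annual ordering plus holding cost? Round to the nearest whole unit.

Holding cost per unit per year: H = 12% × €222.2 = €26.6640
Optimal lot size Q* = (2 × 38,400 × €120 / €26.664)^½ ≈ 587.91

588 units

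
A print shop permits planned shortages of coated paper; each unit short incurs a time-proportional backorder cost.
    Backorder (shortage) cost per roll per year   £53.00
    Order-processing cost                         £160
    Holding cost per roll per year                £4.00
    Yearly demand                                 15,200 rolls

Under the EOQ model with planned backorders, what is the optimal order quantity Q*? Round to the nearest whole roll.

Q* = √(2DS/H) · √((H + b)/b)
   = √(2 × 15,200 × 160 / 4) · √((4 + 53) / 53)
   = 1,102.724 × 1.0370 ≈ 1,143.58

1,144 rolls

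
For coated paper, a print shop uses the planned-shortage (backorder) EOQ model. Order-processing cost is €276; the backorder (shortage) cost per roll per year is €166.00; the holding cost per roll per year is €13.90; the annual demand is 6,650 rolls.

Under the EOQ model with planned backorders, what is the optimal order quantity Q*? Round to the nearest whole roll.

535 rolls

Basic EOQ = √(2·6,650·276/13.9) = 513.893
Backorder adjustment √((H+b)/b) = √((13.9+166)/166) = 1.0410
Q* = 513.893 × 1.0410 ≈ 534.98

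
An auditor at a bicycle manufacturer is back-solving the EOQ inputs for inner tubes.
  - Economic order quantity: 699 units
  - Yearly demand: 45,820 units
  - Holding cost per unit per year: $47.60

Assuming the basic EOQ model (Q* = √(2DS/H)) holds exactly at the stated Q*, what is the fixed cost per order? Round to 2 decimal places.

$253.79

From Q* = √(2DS/H) ⇒ Q*² = 2DS/H.
S = Q²H / (2D) = 699² × 47.6 / (2 × 45,820) = 253.7910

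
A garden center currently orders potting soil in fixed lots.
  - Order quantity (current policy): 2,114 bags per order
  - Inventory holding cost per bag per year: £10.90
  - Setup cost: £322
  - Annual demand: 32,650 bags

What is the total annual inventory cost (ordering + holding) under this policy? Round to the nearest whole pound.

Orders/yr = 32,650/2,114 = 15.445; ordering cost = 15.445 × £322 = £4,973.18
Average inventory = 2,114/2 = 1057; holding cost = 1057 × £10.9 = £11,521.30
Total = £4,973.18 + £11,521.30 = £16,494.48

£16,494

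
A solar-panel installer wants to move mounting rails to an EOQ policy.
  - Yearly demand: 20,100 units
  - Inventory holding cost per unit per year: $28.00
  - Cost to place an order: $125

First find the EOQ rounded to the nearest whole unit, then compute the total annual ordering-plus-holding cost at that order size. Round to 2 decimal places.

EOQ = √(2DS/H) = √(2 × 20,100 × 125 / 28)
    = √(179,464.29) ≈ 423.63 → Q = 424 units
Orders/yr = 20,100/424 = 47.406; ordering cost = 47.406 × $125 = $5,925.71
Average inventory = 424/2 = 212; holding cost = 212 × $28 = $5,936.00
Total = $5,925.71 + $5,936.00 = $11,861.71

$11,861.71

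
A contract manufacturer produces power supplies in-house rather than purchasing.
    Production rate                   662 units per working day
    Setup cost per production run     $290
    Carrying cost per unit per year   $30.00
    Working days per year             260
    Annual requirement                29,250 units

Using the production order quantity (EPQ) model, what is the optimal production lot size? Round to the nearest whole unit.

825 units

Daily demand d = 29,250/260 = 112.500; p = 662; 1 − d/p = 0.83006
EPQ = √(2DS / (H(1 − d/p)))
    = √(2 × 29,250 × 290 / (30 × 0.83006)) ≈ 825.39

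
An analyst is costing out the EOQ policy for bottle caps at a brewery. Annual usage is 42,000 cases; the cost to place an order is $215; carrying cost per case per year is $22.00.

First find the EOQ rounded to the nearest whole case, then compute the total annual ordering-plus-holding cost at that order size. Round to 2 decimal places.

Optimal lot size Q* = (2 × 42,000 × $215 / $22)^½ ≈ 906.04 → Q = 906 cases
Orders/yr = 42,000/906 = 46.358; ordering cost = 46.358 × $215 = $9,966.89
Average inventory = 906/2 = 453; holding cost = 453 × $22 = $9,966.00
Total = $9,966.89 + $9,966.00 = $19,932.89

$19,932.89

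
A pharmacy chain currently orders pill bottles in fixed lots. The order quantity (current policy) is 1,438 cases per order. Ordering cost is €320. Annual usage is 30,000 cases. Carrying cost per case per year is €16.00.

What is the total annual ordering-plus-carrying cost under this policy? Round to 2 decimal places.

Orders/yr = 30,000/1,438 = 20.862; ordering cost = 20.862 × €320 = €6,675.94
Average inventory = 1,438/2 = 719; holding cost = 719 × €16 = €11,504.00
Total = €6,675.94 + €11,504.00 = €18,179.94

€18,179.94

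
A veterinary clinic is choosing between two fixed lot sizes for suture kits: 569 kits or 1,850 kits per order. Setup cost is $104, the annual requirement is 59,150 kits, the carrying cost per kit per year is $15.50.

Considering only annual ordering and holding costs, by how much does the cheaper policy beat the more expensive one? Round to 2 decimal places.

$2,441.69

TC(Q) = (D/Q)S + (Q/2)H
TC(569) = (59,150/569)×104 + (569/2)×15.5 = $15,221.00
TC(1,850) = (59,150/1,850)×104 + (1,850/2)×15.5 = $17,662.69
|ΔTC| = |$15,221.00 − $17,662.69| = $2,441.69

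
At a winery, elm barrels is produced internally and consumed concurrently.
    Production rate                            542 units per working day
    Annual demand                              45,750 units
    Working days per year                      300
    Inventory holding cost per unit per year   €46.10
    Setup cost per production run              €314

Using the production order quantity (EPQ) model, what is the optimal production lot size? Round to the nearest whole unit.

d = 45,750/300 = 152.5000 units/day;  effective holding cost H(1 − d/p) = 46.1·(1 − 152.5000/542) = 33.12906
Q* = √(2DS / H_eff) = √(2·45,750·314 / 33.12906) ≈ 931.26

931 units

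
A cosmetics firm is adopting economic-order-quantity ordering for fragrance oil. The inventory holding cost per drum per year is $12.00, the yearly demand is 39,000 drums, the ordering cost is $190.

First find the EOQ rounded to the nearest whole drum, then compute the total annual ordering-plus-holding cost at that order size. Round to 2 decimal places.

EOQ = √(2DS/H) = √(2 × 39,000 × 190 / 12)
    = √(1,235,000.00) ≈ 1,111.31 → Q = 1,111 drums
Annual ordering cost = (D/Q)·S = (39,000/1,111) × 190 = $6,669.67
Annual holding cost  = (Q/2)·H = (1,111/2) × 12 = $6,666.00
Total = $6,669.67 + $6,666.00 = $13,335.67

$13,335.67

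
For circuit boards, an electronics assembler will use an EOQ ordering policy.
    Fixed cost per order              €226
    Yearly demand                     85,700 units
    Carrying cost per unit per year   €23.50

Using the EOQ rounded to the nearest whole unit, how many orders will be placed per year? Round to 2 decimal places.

EOQ = √(2DS/H) = √(2 × 85,700 × 226 / 23.5)
    = √(1,648,357.45) ≈ 1,283.88 → Q = 1,284
N = D/Q = 85,700/1,284 ≈ 66.745 orders/yr

66.74 orders per year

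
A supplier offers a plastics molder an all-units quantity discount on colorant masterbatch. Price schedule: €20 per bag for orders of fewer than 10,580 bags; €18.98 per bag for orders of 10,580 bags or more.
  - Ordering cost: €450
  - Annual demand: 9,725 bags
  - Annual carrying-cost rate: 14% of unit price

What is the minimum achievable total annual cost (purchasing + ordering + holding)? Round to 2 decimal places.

€199,050.72

H₁ = 14%×€20 = €2.8000;  H₂ = 14%×€18.98 = €2.6572
EOQ₁ = √(2×9,725×450/2.8000) = 1,768.02  (< 10,580, feasible at tier 1)
EOQ₂ = √(2×9,725×450/2.6572) = 1,814.91  (< 10,580 → use Q = 10,580 at tier-2 price)
TC(tier 1 (EOQ₁), Q≈1,768.0) = €199,450.45
TC(tier 2, Q≈10,580.0) = €199,050.72
Minimum at tier 2: €199,050.72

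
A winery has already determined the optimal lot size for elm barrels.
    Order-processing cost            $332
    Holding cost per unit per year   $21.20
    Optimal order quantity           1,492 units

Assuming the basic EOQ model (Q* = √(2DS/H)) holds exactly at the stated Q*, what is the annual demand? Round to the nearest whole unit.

71,073 units per year

Since Q* = (2DS/H)^½, squaring gives Q*²·H = 2DS.
D = Q²H / (2S) = 1,492² × 21.2 / (2 × 332) = 71,073.13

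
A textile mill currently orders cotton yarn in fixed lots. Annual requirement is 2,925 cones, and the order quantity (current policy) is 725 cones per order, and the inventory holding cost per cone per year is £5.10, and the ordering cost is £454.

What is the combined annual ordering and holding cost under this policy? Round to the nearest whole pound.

Annual ordering cost = (D/Q)·S = (2,925/725) × 454 = £1,831.66
Annual holding cost  = (Q/2)·H = (725/2) × 5.1 = £1,848.75
Total = £1,831.66 + £1,848.75 = £3,680.41

£3,680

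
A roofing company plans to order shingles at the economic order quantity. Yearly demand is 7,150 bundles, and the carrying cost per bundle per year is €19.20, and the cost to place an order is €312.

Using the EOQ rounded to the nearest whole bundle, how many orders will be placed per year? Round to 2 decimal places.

EOQ = √(2DS/H) = √(2 × 7,150 × 312 / 19.2)
    = √(232,375.00) ≈ 482.05 → Q = 482
N = D/Q = 7,150/482 ≈ 14.834 orders/yr

14.83 orders per year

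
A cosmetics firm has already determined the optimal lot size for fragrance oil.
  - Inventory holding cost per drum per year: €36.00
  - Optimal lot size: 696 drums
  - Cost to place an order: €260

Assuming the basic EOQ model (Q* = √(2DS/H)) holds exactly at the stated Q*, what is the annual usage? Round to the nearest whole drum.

33,536 drums per year

EOQ relation: Q² = 2DS/H, so rearrange for the unknown.
D = Q²H / (2S) = 696² × 36 / (2 × 260) = 33,536.49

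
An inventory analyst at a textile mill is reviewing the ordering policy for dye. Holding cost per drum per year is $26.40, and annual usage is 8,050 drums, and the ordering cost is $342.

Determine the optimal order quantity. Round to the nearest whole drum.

457 drums

Q* = √(2·D·S / H) = √(2·8,050·342 / 26.4) = √208,568.2 ≈ 456.69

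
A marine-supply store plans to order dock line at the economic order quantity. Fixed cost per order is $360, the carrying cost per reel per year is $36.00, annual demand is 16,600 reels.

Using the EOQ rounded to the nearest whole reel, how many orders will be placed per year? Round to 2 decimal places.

Q* = √(2·D·S / H) = √(2·16,600·360 / 36) = √332,000.0 ≈ 576.19 → Q = 576
N = D/Q = 16,600/576 ≈ 28.819 orders/yr

28.82 orders per year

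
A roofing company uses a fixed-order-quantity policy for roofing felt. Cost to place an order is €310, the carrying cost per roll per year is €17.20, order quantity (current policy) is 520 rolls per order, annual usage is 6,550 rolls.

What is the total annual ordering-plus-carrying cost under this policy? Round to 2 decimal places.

Ordering: D/Q × S = 6,550/520 × €310 = €3,904.81
Holding:  Q/2 × H = 520/2 × €17.2 = €4,472.00
Total = €3,904.81 + €4,472.00 = €8,376.81

€8,376.81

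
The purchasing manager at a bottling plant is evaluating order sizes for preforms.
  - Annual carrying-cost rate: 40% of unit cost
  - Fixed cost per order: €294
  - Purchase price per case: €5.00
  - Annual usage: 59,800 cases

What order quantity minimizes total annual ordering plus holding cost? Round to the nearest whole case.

4,193 cases

H = i·C = 0.4 × €5 = €2.0000 per case-year
2DS/H = 2·59,800·294/2 = 17,581,200.00
EOQ = √17,581,200.00 ≈ 4,192.99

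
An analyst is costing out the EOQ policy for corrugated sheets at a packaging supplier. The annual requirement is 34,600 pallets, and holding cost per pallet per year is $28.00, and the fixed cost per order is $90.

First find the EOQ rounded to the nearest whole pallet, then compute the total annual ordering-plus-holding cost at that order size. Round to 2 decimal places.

Optimal lot size Q* = (2 × 34,600 × $90 / $28)^½ ≈ 471.62 → Q = 472 pallets
Ordering: D/Q × S = 34,600/472 × $90 = $6,597.46
Holding:  Q/2 × H = 472/2 × $28 = $6,608.00
Total = $6,597.46 + $6,608.00 = $13,205.46

$13,205.46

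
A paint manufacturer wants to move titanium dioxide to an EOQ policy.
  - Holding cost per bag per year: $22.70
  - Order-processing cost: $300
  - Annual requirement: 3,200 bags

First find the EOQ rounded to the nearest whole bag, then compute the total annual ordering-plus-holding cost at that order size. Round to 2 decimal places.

$6,601.82

EOQ = √(2DS/H) = √(2 × 3,200 × 300 / 22.7)
    = √(84,581.50) ≈ 290.83 → Q = 291 bags
Ordering: D/Q × S = 3,200/291 × $300 = $3,298.97
Holding:  Q/2 × H = 291/2 × $22.7 = $3,302.85
Total = $3,298.97 + $3,302.85 = $6,601.82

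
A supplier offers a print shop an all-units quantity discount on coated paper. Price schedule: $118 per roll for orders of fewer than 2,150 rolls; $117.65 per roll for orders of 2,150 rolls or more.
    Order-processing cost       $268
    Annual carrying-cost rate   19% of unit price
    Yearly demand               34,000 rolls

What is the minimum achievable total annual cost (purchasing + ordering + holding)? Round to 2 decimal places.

H₁ = 19%×$118 = $22.4200;  H₂ = 19%×$117.65 = $22.3535
EOQ₁ = √(2×34,000×268/22.4200) = 901.58  (< 2,150, feasible at tier 1)
EOQ₂ = √(2×34,000×268/22.3535) = 902.92  (< 2,150 → use Q = 2,150 at tier-2 price)
TC(tier 1 (EOQ₁), Q≈901.6) = $4,032,213.41
TC(tier 2, Q≈2,150.0) = $4,028,368.15
Minimum at tier 2: $4,028,368.15

$4,028,368.15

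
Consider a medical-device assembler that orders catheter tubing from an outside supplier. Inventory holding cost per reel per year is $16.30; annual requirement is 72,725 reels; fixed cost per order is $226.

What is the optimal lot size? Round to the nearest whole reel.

1,420 reels

2DS/H = 2·72,725·226/16.3 = 2,016,668.71
EOQ = √2,016,668.71 ≈ 1,420.09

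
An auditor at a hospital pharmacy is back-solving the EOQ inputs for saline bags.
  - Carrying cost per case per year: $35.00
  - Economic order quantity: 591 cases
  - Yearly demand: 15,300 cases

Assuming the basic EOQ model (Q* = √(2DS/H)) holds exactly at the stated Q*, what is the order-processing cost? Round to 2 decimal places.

Since Q* = (2DS/H)^½, squaring gives Q*²·H = 2DS.
S = Q²H / (2D) = 591² × 35 / (2 × 15,300) = 399.5044

$399.50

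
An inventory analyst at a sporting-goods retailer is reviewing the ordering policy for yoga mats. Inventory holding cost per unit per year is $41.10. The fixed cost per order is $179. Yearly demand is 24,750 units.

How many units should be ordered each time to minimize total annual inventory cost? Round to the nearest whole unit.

Q* = √(2·D·S / H) = √(2·24,750·179 / 41.1) = √215,583.9 ≈ 464.31

464 units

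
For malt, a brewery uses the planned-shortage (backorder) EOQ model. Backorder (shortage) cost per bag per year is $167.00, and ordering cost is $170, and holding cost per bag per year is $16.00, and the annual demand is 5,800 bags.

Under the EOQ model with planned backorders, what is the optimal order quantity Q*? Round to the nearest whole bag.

368 bags

Q* = √(2DS/H) · √((H + b)/b)
   = √(2 × 5,800 × 170 / 16) · √((16 + 167) / 167)
   = 351.070 × 1.0468 ≈ 367.50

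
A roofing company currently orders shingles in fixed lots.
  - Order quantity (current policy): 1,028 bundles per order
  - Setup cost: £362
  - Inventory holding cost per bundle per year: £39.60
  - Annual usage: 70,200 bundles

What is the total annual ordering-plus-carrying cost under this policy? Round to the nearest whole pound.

£45,075

Ordering: D/Q × S = 70,200/1,028 × £362 = £24,720.23
Holding:  Q/2 × H = 1,028/2 × £39.6 = £20,354.40
Total = £24,720.23 + £20,354.40 = £45,074.63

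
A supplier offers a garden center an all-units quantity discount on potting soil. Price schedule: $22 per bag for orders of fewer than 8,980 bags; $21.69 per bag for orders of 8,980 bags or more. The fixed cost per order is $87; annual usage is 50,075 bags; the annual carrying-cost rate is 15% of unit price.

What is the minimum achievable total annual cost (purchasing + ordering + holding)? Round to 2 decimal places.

$1,101,220.10

H₁ = 15%×$22 = $3.3000;  H₂ = 15%×$21.69 = $3.2535
EOQ₁ = √(2×50,075×87/3.3000) = 1,624.91  (< 8,980, feasible at tier 1)
EOQ₂ = √(2×50,075×87/3.2535) = 1,636.48  (< 8,980 → use Q = 8,980 at tier-2 price)
TC(tier 1 (EOQ₁), Q≈1,624.9) = $1,107,012.19
TC(tier 2, Q≈8,980.0) = $1,101,220.10
Minimum at tier 2: $1,101,220.10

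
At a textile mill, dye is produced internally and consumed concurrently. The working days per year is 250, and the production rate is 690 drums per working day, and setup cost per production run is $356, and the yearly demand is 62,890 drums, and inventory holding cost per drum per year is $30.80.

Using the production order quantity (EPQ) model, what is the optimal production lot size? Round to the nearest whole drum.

1,513 drums

d = 62,890/250 = 251.5600 drums/day;  effective holding cost H(1 − d/p) = 30.8·(1 − 251.5600/690) = 19.57094
Q* = √(2DS / H_eff) = √(2·62,890·356 / 19.57094) ≈ 1,512.60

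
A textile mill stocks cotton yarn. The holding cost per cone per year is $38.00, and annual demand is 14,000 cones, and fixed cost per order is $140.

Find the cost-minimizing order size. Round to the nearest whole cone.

2DS/H = 2·14,000·140/38 = 103,157.89
EOQ = √103,157.89 ≈ 321.18

321 cones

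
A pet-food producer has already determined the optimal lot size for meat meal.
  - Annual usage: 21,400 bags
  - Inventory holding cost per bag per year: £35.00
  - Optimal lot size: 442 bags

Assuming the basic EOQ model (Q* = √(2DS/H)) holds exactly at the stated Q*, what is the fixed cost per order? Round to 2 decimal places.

EOQ relation: Q² = 2DS/H, so rearrange for the unknown.
S = Q²H / (2D) = 442² × 35 / (2 × 21,400) = 159.7603

£159.76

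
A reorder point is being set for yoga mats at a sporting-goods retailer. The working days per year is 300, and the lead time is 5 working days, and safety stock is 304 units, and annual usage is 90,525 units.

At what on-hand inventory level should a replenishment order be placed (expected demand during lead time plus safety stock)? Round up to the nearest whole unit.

Daily demand d = 90,525 / 300 = 301.750 units/day
Demand during lead time = 301.750 × 5 = 1,508.75
Reorder point = 1,508.75 + 304 = 1,812.75 → round up

1,813 units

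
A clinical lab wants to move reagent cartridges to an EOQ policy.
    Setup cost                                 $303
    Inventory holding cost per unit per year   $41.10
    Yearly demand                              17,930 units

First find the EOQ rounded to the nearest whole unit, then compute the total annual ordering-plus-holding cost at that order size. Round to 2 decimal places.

EOQ = √(2DS/H) = √(2 × 17,930 × 303 / 41.1)
    = √(264,369.34) ≈ 514.17 → Q = 514 units
Orders/yr = 17,930/514 = 34.883; ordering cost = 34.883 × $303 = $10,569.63
Average inventory = 514/2 = 257; holding cost = 257 × $41.1 = $10,562.70
Total = $10,569.63 + $10,562.70 = $21,132.33

$21,132.33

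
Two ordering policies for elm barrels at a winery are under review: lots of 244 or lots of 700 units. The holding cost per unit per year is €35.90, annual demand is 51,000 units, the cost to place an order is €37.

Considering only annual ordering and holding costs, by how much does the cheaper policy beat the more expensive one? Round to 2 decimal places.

€3,147.31

Annual cost at Q: ordering D·S/Q plus holding Q·H/2.
TC(244) = (51,000/244)×37 + (244/2)×35.9 = €12,113.41
TC(700) = (51,000/700)×37 + (700/2)×35.9 = €15,260.71
Lots of 244 are cheaper by €3,147.31.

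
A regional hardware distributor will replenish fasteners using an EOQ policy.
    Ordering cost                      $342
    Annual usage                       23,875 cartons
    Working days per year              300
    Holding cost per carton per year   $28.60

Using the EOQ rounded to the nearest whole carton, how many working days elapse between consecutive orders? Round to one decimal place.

9.5 days

EOQ = √(2DS/H) = √(2 × 23,875 × 342 / 28.6)
    = √(570,996.50) ≈ 755.64 → Q = 756 cartons
T = Q/D × 300 days = 756/23,875 × 300 = 9.499 days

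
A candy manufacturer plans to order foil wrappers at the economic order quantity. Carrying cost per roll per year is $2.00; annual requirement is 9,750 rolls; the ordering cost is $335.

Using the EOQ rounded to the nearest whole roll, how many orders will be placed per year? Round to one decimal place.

5.4 orders per year

Q* = √(2·D·S / H) = √(2·9,750·335 / 2) = √3,266,250.0 ≈ 1,807.28 → Q = 1,807
Orders per year = D/Q = 9,750 / 1,807 = 5.396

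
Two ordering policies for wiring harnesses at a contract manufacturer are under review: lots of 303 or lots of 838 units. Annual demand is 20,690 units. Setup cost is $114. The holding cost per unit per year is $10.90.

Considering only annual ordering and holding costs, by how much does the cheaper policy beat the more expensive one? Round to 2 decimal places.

TC(Q) = (D/Q)S + (Q/2)H
TC(303) = (20,690/303)×114 + (303/2)×10.9 = $9,435.71
TC(838) = (20,690/838)×114 + (838/2)×10.9 = $7,381.73
|ΔTC| = |$9,435.71 − $7,381.73| = $2,053.98

$2,053.98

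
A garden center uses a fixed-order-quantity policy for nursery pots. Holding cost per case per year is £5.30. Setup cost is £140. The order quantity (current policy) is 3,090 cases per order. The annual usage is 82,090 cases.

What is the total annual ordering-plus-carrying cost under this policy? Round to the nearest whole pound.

£11,908

Orders/yr = 82,090/3,090 = 26.566; ordering cost = 26.566 × £140 = £3,719.29
Average inventory = 3,090/2 = 1545; holding cost = 1545 × £5.3 = £8,188.50
Total = £3,719.29 + £8,188.50 = £11,907.79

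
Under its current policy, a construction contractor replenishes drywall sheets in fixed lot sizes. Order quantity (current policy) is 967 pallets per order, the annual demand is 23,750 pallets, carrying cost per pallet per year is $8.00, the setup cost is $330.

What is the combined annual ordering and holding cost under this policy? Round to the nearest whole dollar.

Annual ordering cost = (D/Q)·S = (23,750/967) × 330 = $8,104.96
Annual holding cost  = (Q/2)·H = (967/2) × 8 = $3,868.00
Total = $8,104.96 + $3,868.00 = $11,972.96

$11,973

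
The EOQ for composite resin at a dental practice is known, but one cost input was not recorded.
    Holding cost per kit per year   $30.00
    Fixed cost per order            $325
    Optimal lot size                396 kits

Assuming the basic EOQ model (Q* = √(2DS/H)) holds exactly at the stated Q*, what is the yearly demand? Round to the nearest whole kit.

7,238 kits per year

From Q* = √(2DS/H) ⇒ Q*² = 2DS/H.
D = Q²H / (2S) = 396² × 30 / (2 × 325) = 7,237.66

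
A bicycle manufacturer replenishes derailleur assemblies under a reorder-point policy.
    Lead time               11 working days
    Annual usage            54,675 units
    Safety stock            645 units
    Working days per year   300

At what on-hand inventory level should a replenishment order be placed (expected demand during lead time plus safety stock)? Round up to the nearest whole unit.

Daily demand d = 54,675 / 300 = 182.250 units/day
Demand during lead time = 182.250 × 11 = 2,004.75
Reorder point = 2,004.75 + 645 = 2,649.75 → round up

2,650 units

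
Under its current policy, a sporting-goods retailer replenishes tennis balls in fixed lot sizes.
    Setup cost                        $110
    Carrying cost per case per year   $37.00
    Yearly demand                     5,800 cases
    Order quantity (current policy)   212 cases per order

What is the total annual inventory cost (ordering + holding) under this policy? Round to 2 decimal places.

$6,931.43

Ordering: D/Q × S = 5,800/212 × $110 = $3,009.43
Holding:  Q/2 × H = 212/2 × $37 = $3,922.00
Total = $3,009.43 + $3,922.00 = $6,931.43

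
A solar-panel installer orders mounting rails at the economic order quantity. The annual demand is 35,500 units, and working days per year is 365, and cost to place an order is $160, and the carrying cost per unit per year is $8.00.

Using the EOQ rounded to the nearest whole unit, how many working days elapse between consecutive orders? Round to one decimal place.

12.3 days

Optimal lot size Q* = (2 × 35,500 × $160 / $8)^½ ≈ 1,191.64 → Q = 1,192 units
Days between orders = 365 / (D/Q) = 365 / 29.782 ≈ 12.256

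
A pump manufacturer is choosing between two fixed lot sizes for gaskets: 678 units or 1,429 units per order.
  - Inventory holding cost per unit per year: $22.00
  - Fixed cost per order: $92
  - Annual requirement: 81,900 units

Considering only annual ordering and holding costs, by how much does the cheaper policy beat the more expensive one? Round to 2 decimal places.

$2,420.50

Annual cost at Q: ordering D·S/Q plus holding Q·H/2.
TC(678) = (81,900/678)×92 + (678/2)×22 = $18,571.27
TC(1,429) = (81,900/1,429)×92 + (1,429/2)×22 = $20,991.78
|ΔTC| = |$18,571.27 − $20,991.78| = $2,420.50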